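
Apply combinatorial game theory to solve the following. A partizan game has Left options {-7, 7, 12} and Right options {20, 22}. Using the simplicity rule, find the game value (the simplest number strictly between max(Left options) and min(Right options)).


Left options: {-7, 7, 12}, max = 12
Right options: {20, 22}, min = 20
All options are numbers and max(Left) < min(Right), so by the simplicity theorem the value is the simplest (earliest-born) number strictly between 12 and 20.
Integers 13 through 19 all lie strictly between 12 and 20.
Among integers, the simplest (lowest birthday = smallest |n|; 0 is born on day 0, +-n on day n) is 13.
No non-integer in the interval can be simpler: if x is a non-integer in the interval, then floor(x) or ceil(x) also lies in the interval (the interval contains an integer), and both are proper prefixes of x's sign expansion, i.e. born earlier. So the game value is 13.
Game value = 13

13


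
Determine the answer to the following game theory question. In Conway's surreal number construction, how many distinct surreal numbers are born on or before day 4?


Day 0: {|} = 0 is born. Count = 1.
Day n: the number of surreal numbers born by day n is 2^(n+1) - 1.
By day 0: 2^1 - 1 = 1
By day 1: 2^2 - 1 = 3
By day 2: 2^3 - 1 = 7
By day 3: 2^4 - 1 = 15
By day 4: 2^5 - 1 = 31
By day 4: 31 surreal numbers.

31


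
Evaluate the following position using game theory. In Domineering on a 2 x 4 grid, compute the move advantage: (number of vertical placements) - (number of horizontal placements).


Board is 2 x 4 (rows x cols).
Left (vertical) placements: (rows-1) * cols = 1 * 4 = 4
Right (horizontal) placements: rows * (cols-1) = 2 * 3 = 6
Advantage = Left - Right = 4 - 6 = -2

-2


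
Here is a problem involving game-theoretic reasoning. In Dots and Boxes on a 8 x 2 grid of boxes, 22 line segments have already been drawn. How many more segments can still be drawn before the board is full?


Grid: 8 x 2 boxes, i.e. 9 rows and 3 columns of dots.
Horizontal edges: (rows + 1) * cols = 9 * 2 = 18
Vertical edges: rows * (cols + 1) = 8 * 3 = 24
Total edges: 18 + 24 = 42
Edges drawn: 22
Remaining: 42 - 22 = 20

20


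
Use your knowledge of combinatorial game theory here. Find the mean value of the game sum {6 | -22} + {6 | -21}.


G1 = {6 | -22}, G2 = {6 | -21}
Each is a switch {a | b} with numbers a > b; its mean value is (a + b)/2, and mean value is additive over game sums: m(G1 + G2) = m(G1) + m(G2).
Mean of G1 = (6 + (-22))/2 = -16/2 = -8
Mean of G2 = (6 + (-21))/2 = -15/2 = -15/2
Mean of G1 + G2 = -8 + -15/2 = -31/2

-31/2


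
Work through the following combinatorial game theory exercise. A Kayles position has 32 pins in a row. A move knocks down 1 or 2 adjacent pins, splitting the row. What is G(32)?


Kayles: a move removes 1 or 2 adjacent pins from a contiguous row.
Removing pins from a row of k leaves two independent rows (a, b) with a + b = k - 1 (one pin) or a + b = k - 2 (two pins); an end removal gives a = 0.
By Sprague-Grundy, G(k) = mex{ G(a) XOR G(b) } over all these splits. G(0) = 0.
G(1): splits (0,0):0^0=0 -> mex({0}) = 1
G(2): splits (0,1):0^1=1 (0,0):0^0=0 -> mex({0, 1}) = 2
G(3): splits (0,2):0^2=2 (1,1):1^1=0 (0,1):0^1=1 -> mex({0, 1, 2}) = 3
G(4): splits (0,3):0^3=3 (1,2):1^2=3 (0,2):0^2=2 (1,1):1^1=0 -> mex({0, 2, 3}) = 1
G(5): splits (0,4):0^1=1 (1,3):1^3=2 (2,2):2^2=0 (0,3):0^3=3 (1,2):1^2=3 -> mex({0, 1, 2, 3}) = 4
G(6) = mex({0, 1, 2, 4}) = 3
G(7) = mex({0, 1, 3, 4, 5}) = 2
G(8) = mex({0, 2, 3, 5, 6}) = 1
G(9) = mex({0, 1, 2, 3, 6, 7}) = 4
G(10) = mex({0, 1, 3, 4, 5, 7}) = 2
G(11) = mex({0, 1, 2, 3, 4, 5}) = 6
G(12) = mex({0, 1, 2, 3, 5, 6, 7}) = 4
G(13) = mex({0, 2, 3, 4, 6, 7}) = 1
G(14) = mex({0, 1, 4, 5, 6, 7}) = 2
G(15) = mex({0, 1, 2, 3, 4, 5, 6}) = 7
G(16) = mex({0, 2, 3, 5, 6, 7}) = 1
G(17) = mex({0, 1, 2, 3, 5, 6, 7}) = 4
G(18) = mex({0, 1, 2, 4, 5, 6}) = 3
G(19) = mex({0, 1, 3, 4, 5, 7}) = 2
G(20) = mex({0, 2, 3, 4, 5, 6, 7}) = 1
G(21) = mex({0, 1, 2, 3, 5, 6, 7}) = 4
G(22) = mex({0, 1, 2, 3, 4, 5, 7}) = 6
G(23) = mex({0, 1, 2, 3, 4, 5, 6}) = 7
G(24) = mex({0, 1, 2, 3, 5, 6, 7}) = 4
G(25) = mex({0, 2, 3, 4, 6, 7}) = 1
G(26) = mex({0, 1, 3, 4, 5, 6, 7}) = 2
G(27) = mex({0, 1, 2, 3, 4, 5, 6, 7}) = 8
G(28) = mex({0, 1, 2, 3, 4, 6, 7, 8}) = 5
G(29) = mex({0, 1, 2, 3, 5, 6, 7, 8, 9}) = 4
G(30) = mex({0, 1, 2, 3, 4, 5, 6, 9, 10}) = 7
G(31) = mex({0, 1, 3, 4, 5, 7, 10, 11}) = 2
G(32) = mex({0, 2, 3, 4, 5, 6, 7, 9, 11}) = 1
Therefore G(32) = 1.

1


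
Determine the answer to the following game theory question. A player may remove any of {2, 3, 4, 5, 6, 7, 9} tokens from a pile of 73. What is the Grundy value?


The subtraction set is S = {2, 3, 4, 5, 6, 7, 9}.
G(k) = mex{ G(k - s) : s in S, s <= k }. We compute iteratively: G(0) = 0.
G(1) = mex({}) = 0
G(2) = mex({0}) = 1
G(3) = mex({0}) = 1
G(4) = mex({0, 1}) = 2
G(5) = mex({0, 1}) = 2
G(6) = mex({0, 1, 2}) = 3
G(7) = mex({0, 1, 2}) = 3
G(8) = mex({0, 1, 2, 3}) = 4
G(9) = mex({0, 1, 2, 3}) = 4
G(10) = mex({0, 1, 2, 3, 4}) = 5
G(11) = mex({1, 2, 3, 4}) = 0
G(12) = mex({1, 2, 3, 4, 5}) = 0
G(13) = mex({0, 2, 3, 4, 5}) = 1
G(14) = mex({0, 2, 3, 4, 5}) = 1
G(15) = mex({0, 1, 3, 4, 5}) = 2
G(16) = mex({0, 1, 3, 4, 5}) = 2
G(17) = mex({0, 1, 2, 4, 5}) = 3
G(18) = mex({0, 1, 2, 4}) = 3
G(19) = mex({0, 1, 2, 3, 5}) = 4
Observe that G(11)..G(19) = 0, 0, 1, 1, 2, 2, 3, 3, 4 repeats G(0)..G(8) = 0, 0, 1, 1, 2, 2, 3, 3, 4.
For k >= max(S) = 9, G(k) is determined by the previous 9 values G(k-9)..G(k-1); a window of 9 consecutive values has recurred shifted by 11, so by induction G(k + 11) = G(k) for all k >= 0: the sequence is periodic from the start with period 11.
One period: G(0..10) = 0, 0, 1, 1, 2, 2, 3, 3, 4, 4, 5.
73 mod 11 = 7, so G(73) = G(7) = 3.

3


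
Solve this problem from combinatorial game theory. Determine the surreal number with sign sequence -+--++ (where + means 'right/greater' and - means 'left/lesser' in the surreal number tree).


Sign expansion: -+--++
Rule: track bounds (lo, hi), initially (-inf, +inf). On '+', the current value becomes lo and we move to the simplest number in (value, hi): value + 1 if hi = +inf, otherwise the midpoint (value + hi)/2. On '-', the current value becomes hi and we move to value - 1 if lo = -inf, otherwise the midpoint (lo + value)/2.
Start at 0.
Step 1: sign = -, move left. Bounds: (-inf, 0). Value = -1
Step 2: sign = +, move right. Bounds: (-1, 0). Value = -1/2
Step 3: sign = -, move left. Bounds: (-1, -1/2). Value = -3/4
Step 4: sign = -, move left. Bounds: (-1, -3/4). Value = -7/8
Step 5: sign = +, move right. Bounds: (-7/8, -3/4). Value = -13/16
Step 6: sign = +, move right. Bounds: (-13/16, -3/4). Value = -25/32
The surreal number with sign expansion -+--++ is -25/32.

-25/32


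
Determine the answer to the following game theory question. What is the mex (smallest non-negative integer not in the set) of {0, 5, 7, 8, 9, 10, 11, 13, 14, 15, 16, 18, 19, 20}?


Set = {0, 5, 7, 8, 9, 10, 11, 13, 14, 15, 16, 18, 19, 20}
0 is in the set.
1 is NOT in the set. This is the mex.
mex = 1

1


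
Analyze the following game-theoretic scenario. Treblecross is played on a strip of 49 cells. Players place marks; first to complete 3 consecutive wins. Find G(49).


Treblecross: place X on empty cells; 3-in-a-row wins.
Playing within two cells of an existing X lets the opponent win at once, so sensible play treats the cells i-2..i+2 around each X as dead. The player left with no safe cell loses, so this is a normal-play take-away game on strips of safe cells.
Placing X at cell i (0-indexed) of a strip of k safe cells leaves independent strips of sizes max(0, i-2) and max(0, k-i-3). Hence G(k) = mex{ G(max(0,i-2)) XOR G(max(0,k-i-3)) : 0 <= i < k }, with G(0) = 0.
G(1): splits (0,0):0^0=0 -> mex({0}) = 1
G(2): splits (0,0):0^0=0 -> mex({0}) = 1
G(3): splits (0,0):0^0=0 -> mex({0}) = 1
G(4): splits (0,1):0^1=1 (0,0):0^0=0 -> mex({0, 1}) = 2
G(5): splits (0,2):0^1=1 (0,1):0^1=1 (0,0):0^0=0 -> mex({0, 1}) = 2
G(6) = mex({1}) = 0
G(7) = mex({0, 1, 2}) = 3
G(8) = mex({0, 1, 2}) = 3
G(9) = mex({0, 2}) = 1
G(10) = mex({0, 2, 3}) = 1
G(11) = mex({0, 3}) = 1
G(12) = mex({1, 3}) = 0
G(13) = mex({0, 1, 2, 3}) = 4
G(14) = mex({0, 1, 2}) = 3
G(15) = mex({0, 1, 2}) = 3
G(16) = mex({0, 1, 2, 4}) = 3
G(17) = mex({0, 1, 3, 4}) = 2
G(18) = mex({0, 1, 3, 4}) = 2
G(19) = mex({0, 1, 3, 5}) = 2
G(20) = mex({0, 1, 2, 3, 5}) = 4
G(21) = mex({0, 1, 2, 3, 5}) = 4
G(22) = mex({1, 2, 6}) = 0
G(23) = mex({0, 1, 2, 3, 4, 6}) = 5
G(24) = mex({0, 1, 2, 3, 4}) = 5
G(25) = mex({0, 1, 3, 4, 7}) = 2
G(26) = mex({0, 1, 3, 4, 5, 7}) = 2
G(27) = mex({0, 1, 3, 5}) = 2
G(28) = mex({0, 1, 2, 5}) = 3
G(29) = mex({0, 1, 2, 4, 5, 6}) = 3
G(30) = mex({1, 2, 4, 6}) = 0
G(31) = mex({0, 1, 2, 3, 4, 6}) = 5
G(32) = mex({1, 2, 3, 4, 7}) = 0
G(33) = mex({0, 3, 7}) = 1
G(34) = mex({0, 2, 3, 5, 7}) = 1
G(35) = mex({0, 2, 3, 5, 6}) = 1
G(36) = mex({0, 1, 2, 5, 6}) = 3
G(37) = mex({0, 1, 2, 4, 5, 6}) = 3
G(38) = mex({0, 1, 2, 4}) = 3
G(39) = mex({0, 1, 2, 3, 4, 7}) = 5
G(40) = mex({0, 1, 2, 3, 4, 5, 7}) = 6
G(41) = mex({0, 1, 2, 3, 5, 7}) = 4
G(42) = mex({0, 1, 2, 3, 5, 6, 7}) = 4
G(43) = mex({0, 2, 3, 5, 6}) = 1
G(44) = mex({1, 2, 3, 4, 5, 6}) = 0
G(45) = mex({0, 1, 2, 3, 4, 6, 7}) = 5
G(46) = mex({0, 1, 2, 3, 4, 7}) = 5
G(47) = mex({0, 1, 2, 3, 4, 5, 7}) = 6
G(48) = mex({0, 1, 2, 3, 4, 5, 7}) = 6
G(49) = mex({0, 1, 3, 4, 5, 7}) = 2
Therefore G(49) = 2.

2


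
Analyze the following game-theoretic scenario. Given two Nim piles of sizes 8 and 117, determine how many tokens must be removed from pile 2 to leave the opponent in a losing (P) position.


Piles: 8 and 117
Current XOR: 8 XOR 117 = 125 (non-zero, so this is an N-position).
To make the XOR zero, we need to find a move that balances the piles.
For pile 2 (size 117): target = 117 XOR 125 = 8
We reduce pile 2 from 117 to 8.
Tokens removed: 117 - 8 = 109
Verification: 8 XOR 8 = 0

109


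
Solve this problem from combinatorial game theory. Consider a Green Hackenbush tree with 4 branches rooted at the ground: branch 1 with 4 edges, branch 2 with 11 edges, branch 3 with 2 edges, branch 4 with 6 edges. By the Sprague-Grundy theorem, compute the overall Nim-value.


The tree has 4 branches from the ground vertex.
In Green Hackenbush, the Nim-value of a simple path of length k is k.
Branch 1: length 4, Nim-value = 4
Branch 2: length 11, Nim-value = 11
Branch 3: length 2, Nim-value = 2
Branch 4: length 6, Nim-value = 6
Total Nim-value = XOR of all branch values:
0 XOR 4 = 4
4 XOR 11 = 15
15 XOR 2 = 13
13 XOR 6 = 11
Nim-value of the tree = 11

11


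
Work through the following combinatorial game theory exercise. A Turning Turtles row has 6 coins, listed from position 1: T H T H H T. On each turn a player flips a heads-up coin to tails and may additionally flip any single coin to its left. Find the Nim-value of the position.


Coins: T H T H H T
Key fact: a single head at position k behaves exactly like a Nim heap of size k (turning it to T and optionally flipping a coin at j < k corresponds to moving the heap from k to j, or to 0), and heads combine as a disjunctive sum (two heads at the same place would cancel, matching j XOR j = 0). So the Nim-value is the XOR of the 1-indexed positions of the heads.
Face-up positions (1-indexed): [2, 4, 5]
XOR 0 with 2: 0 XOR 2 = 2
XOR 2 with 4: 2 XOR 4 = 6
XOR 6 with 5: 6 XOR 5 = 3
Nim-value = 3

3


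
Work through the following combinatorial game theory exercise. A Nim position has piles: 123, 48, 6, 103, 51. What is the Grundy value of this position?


We need the XOR (exclusive or) of all pile sizes.
After XOR-ing pile 1 (size 123): 0 XOR 123 = 123
After XOR-ing pile 2 (size 48): 123 XOR 48 = 75
After XOR-ing pile 3 (size 6): 75 XOR 6 = 77
After XOR-ing pile 4 (size 103): 77 XOR 103 = 42
After XOR-ing pile 5 (size 51): 42 XOR 51 = 25
The Nim-value of this position is 25.

25


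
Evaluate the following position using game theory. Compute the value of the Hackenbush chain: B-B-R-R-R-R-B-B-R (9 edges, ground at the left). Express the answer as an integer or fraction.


Edges (from ground): B-B-R-R-R-R-B-B-R
By Berlekamp's sign-expansion rule, a Blue-Red Hackenbush stalk has the value of the surreal number whose sign sequence is the edge sequence with B -> + and R -> -.
Sign sequence: ++----++-
Trace the sign expansion in the surreal number tree, starting from 0:
Edge 1: B (sign +) -> bounds (0, +inf), value = 1
Edge 2: B (sign +) -> bounds (1, +inf), value = 2
Edge 3: R (sign -) -> bounds (1, 2), value = 3/2
Edge 4: R (sign -) -> bounds (1, 3/2), value = 5/4
Edge 5: R (sign -) -> bounds (1, 5/4), value = 9/8
Edge 6: R (sign -) -> bounds (1, 9/8), value = 17/16
Edge 7: B (sign +) -> bounds (17/16, 9/8), value = 35/32
Edge 8: B (sign +) -> bounds (35/32, 9/8), value = 71/64
Edge 9: R (sign -) -> bounds (35/32, 71/64), value = 141/128
Game value = 141/128

141/128


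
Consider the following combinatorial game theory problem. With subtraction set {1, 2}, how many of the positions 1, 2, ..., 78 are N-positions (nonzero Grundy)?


Subtraction set S = {1, 2}, so G(n) = n mod 3.
G(n) = 0 when n is a multiple of 3.
Multiples of 3 in [1, 78]: 26
N-positions (nonzero Grundy) = 78 - 26 = 52

52


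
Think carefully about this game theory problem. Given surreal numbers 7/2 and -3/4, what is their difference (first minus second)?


x = 7/2, y = -3/4
Converting to common denominator: 4
x = 14/4, y = -3/4
x - y = 7/2 - -3/4 = 17/4

17/4


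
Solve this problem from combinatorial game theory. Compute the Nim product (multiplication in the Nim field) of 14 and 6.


Nim multiplication is bilinear over XOR: (u XOR v) * w = (u*w) XOR (v*w).
So we split each operand into its bit components and XOR the pairwise Nim products.
14 = 2 + 4 + 8 (as XOR of powers of 2).
6 = 2 + 4 (as XOR of powers of 2).
Using the standard Nim-product table on single bits:
  2*2 = 3,   2*4 = 8,   2*8 = 12,
  4*4 = 6,   4*8 = 11,  8*8 = 13,
and  1*x = x (identity), k*l = l*k (commutative).
Pairwise Nim products:
  2 * 2 = 3
  2 * 4 = 8
  4 * 2 = 8
  4 * 4 = 6
  8 * 2 = 12
  8 * 4 = 11
XOR them: 3 XOR 8 XOR 8 XOR 6 XOR 12 XOR 11 = 2.
Result: 14 * 6 = 2 (in Nim).

2


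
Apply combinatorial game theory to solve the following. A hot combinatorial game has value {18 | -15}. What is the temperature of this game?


The game is {18 | -15}, a switch {a | b} with numbers a > b.
Cooling {a | b} by t gives {a - t | b + t}, which stops being hot when a - t = b + t, i.e. at t = (a - b)/2. So the temperature of a switch is (a - b)/2.
Temperature = (Left option - Right option) / 2
= (18 - (-15)) / 2
= 33 / 2
= 33/2

33/2


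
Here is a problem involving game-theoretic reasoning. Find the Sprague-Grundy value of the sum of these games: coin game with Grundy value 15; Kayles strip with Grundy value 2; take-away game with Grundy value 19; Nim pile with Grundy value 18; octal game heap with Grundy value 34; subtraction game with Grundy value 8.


By the Sprague-Grundy theorem, the Grundy value of a sum of games is the XOR of individual Grundy values.
coin game: Grundy value = 15. Running XOR: 0 XOR 15 = 15
Kayles strip: Grundy value = 2. Running XOR: 15 XOR 2 = 13
take-away game: Grundy value = 19. Running XOR: 13 XOR 19 = 30
Nim pile: Grundy value = 18. Running XOR: 30 XOR 18 = 12
octal game heap: Grundy value = 34. Running XOR: 12 XOR 34 = 46
subtraction game: Grundy value = 8. Running XOR: 46 XOR 8 = 38
The combined Grundy value is 38.

38


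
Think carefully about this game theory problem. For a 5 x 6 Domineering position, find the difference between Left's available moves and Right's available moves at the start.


Board is 5 x 6 (rows x cols).
Left (vertical) placements: (rows-1) * cols = 4 * 6 = 24
Right (horizontal) placements: rows * (cols-1) = 5 * 5 = 25
Advantage = Left - Right = 24 - 25 = -1

-1


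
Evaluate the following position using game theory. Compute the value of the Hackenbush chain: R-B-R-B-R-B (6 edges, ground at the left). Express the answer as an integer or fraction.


Edges (from ground): R-B-R-B-R-B
By Berlekamp's sign-expansion rule, a Blue-Red Hackenbush stalk has the value of the surreal number whose sign sequence is the edge sequence with B -> + and R -> -.
Sign sequence: -+-+-+
Trace the sign expansion in the surreal number tree, starting from 0:
Edge 1: R (sign -) -> bounds (-inf, 0), value = -1
Edge 2: B (sign +) -> bounds (-1, 0), value = -1/2
Edge 3: R (sign -) -> bounds (-1, -1/2), value = -3/4
Edge 4: B (sign +) -> bounds (-3/4, -1/2), value = -5/8
Edge 5: R (sign -) -> bounds (-3/4, -5/8), value = -11/16
Edge 6: B (sign +) -> bounds (-11/16, -5/8), value = -21/32
Game value = -21/32

-21/32


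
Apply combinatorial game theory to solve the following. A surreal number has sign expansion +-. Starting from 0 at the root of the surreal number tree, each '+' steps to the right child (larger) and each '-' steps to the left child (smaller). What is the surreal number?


Sign expansion: +-
Rule: track bounds (lo, hi), initially (-inf, +inf). On '+', the current value becomes lo and we move to the simplest number in (value, hi): value + 1 if hi = +inf, otherwise the midpoint (value + hi)/2. On '-', the current value becomes hi and we move to value - 1 if lo = -inf, otherwise the midpoint (lo + value)/2.
Start at 0.
Step 1: sign = +, move right. Bounds: (0, +inf). Value = 1
Step 2: sign = -, move left. Bounds: (0, 1). Value = 1/2
The surreal number with sign expansion +- is 1/2.

1/2


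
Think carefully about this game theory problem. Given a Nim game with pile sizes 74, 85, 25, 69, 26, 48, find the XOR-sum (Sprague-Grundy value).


We need the XOR (exclusive or) of all pile sizes.
After XOR-ing pile 1 (size 74): 0 XOR 74 = 74
After XOR-ing pile 2 (size 85): 74 XOR 85 = 31
After XOR-ing pile 3 (size 25): 31 XOR 25 = 6
After XOR-ing pile 4 (size 69): 6 XOR 69 = 67
After XOR-ing pile 5 (size 26): 67 XOR 26 = 89
After XOR-ing pile 6 (size 48): 89 XOR 48 = 105
The Nim-value of this position is 105.

105


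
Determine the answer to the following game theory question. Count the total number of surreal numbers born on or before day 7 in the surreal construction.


Day 0: {|} = 0 is born. Count = 1.
Day n: the number of surreal numbers born by day n is 2^(n+1) - 1.
By day 0: 2^1 - 1 = 1
By day 1: 2^2 - 1 = 3
By day 2: 2^3 - 1 = 7
By day 3: 2^4 - 1 = 15
By day 4: 2^5 - 1 = 31
By day 5: 2^6 - 1 = 63
By day 6: 2^7 - 1 = 127
By day 7: 2^8 - 1 = 255
By day 7: 255 surreal numbers.

255


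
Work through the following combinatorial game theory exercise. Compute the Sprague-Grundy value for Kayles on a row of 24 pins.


Kayles: a move removes 1 or 2 adjacent pins from a contiguous row.
Removing pins from a row of k leaves two independent rows (a, b) with a + b = k - 1 (one pin) or a + b = k - 2 (two pins); an end removal gives a = 0.
By Sprague-Grundy, G(k) = mex{ G(a) XOR G(b) } over all these splits. G(0) = 0.
G(1): splits (0,0):0^0=0 -> mex({0}) = 1
G(2): splits (0,1):0^1=1 (0,0):0^0=0 -> mex({0, 1}) = 2
G(3): splits (0,2):0^2=2 (1,1):1^1=0 (0,1):0^1=1 -> mex({0, 1, 2}) = 3
G(4): splits (0,3):0^3=3 (1,2):1^2=3 (0,2):0^2=2 (1,1):1^1=0 -> mex({0, 2, 3}) = 1
G(5): splits (0,4):0^1=1 (1,3):1^3=2 (2,2):2^2=0 (0,3):0^3=3 (1,2):1^2=3 -> mex({0, 1, 2, 3}) = 4
G(6) = mex({0, 1, 2, 4}) = 3
G(7) = mex({0, 1, 3, 4, 5}) = 2
G(8) = mex({0, 2, 3, 5, 6}) = 1
G(9) = mex({0, 1, 2, 3, 6, 7}) = 4
G(10) = mex({0, 1, 3, 4, 5, 7}) = 2
G(11) = mex({0, 1, 2, 3, 4, 5}) = 6
G(12) = mex({0, 1, 2, 3, 5, 6, 7}) = 4
G(13) = mex({0, 2, 3, 4, 6, 7}) = 1
G(14) = mex({0, 1, 4, 5, 6, 7}) = 2
G(15) = mex({0, 1, 2, 3, 4, 5, 6}) = 7
G(16) = mex({0, 2, 3, 5, 6, 7}) = 1
G(17) = mex({0, 1, 2, 3, 5, 6, 7}) = 4
G(18) = mex({0, 1, 2, 4, 5, 6}) = 3
G(19) = mex({0, 1, 3, 4, 5, 7}) = 2
G(20) = mex({0, 2, 3, 4, 5, 6, 7}) = 1
G(21) = mex({0, 1, 2, 3, 5, 6, 7}) = 4
G(22) = mex({0, 1, 2, 3, 4, 5, 7}) = 6
G(23) = mex({0, 1, 2, 3, 4, 5, 6}) = 7
G(24) = mex({0, 1, 2, 3, 5, 6, 7}) = 4
Therefore G(24) = 4.

4


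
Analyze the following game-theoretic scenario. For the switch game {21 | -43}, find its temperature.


The game is {21 | -43}, a switch {a | b} with numbers a > b.
Cooling {a | b} by t gives {a - t | b + t}, which stops being hot when a - t = b + t, i.e. at t = (a - b)/2. So the temperature of a switch is (a - b)/2.
Temperature = (Left option - Right option) / 2
= (21 - (-43)) / 2
= 64 / 2
= 32

32


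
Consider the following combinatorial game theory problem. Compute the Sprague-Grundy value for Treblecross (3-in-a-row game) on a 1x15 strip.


Treblecross: place X on empty cells; 3-in-a-row wins.
Playing within two cells of an existing X lets the opponent win at once, so sensible play treats the cells i-2..i+2 around each X as dead. The player left with no safe cell loses, so this is a normal-play take-away game on strips of safe cells.
Placing X at cell i (0-indexed) of a strip of k safe cells leaves independent strips of sizes max(0, i-2) and max(0, k-i-3). Hence G(k) = mex{ G(max(0,i-2)) XOR G(max(0,k-i-3)) : 0 <= i < k }, with G(0) = 0.
G(1): splits (0,0):0^0=0 -> mex({0}) = 1
G(2): splits (0,0):0^0=0 -> mex({0}) = 1
G(3): splits (0,0):0^0=0 -> mex({0}) = 1
G(4): splits (0,1):0^1=1 (0,0):0^0=0 -> mex({0, 1}) = 2
G(5): splits (0,2):0^1=1 (0,1):0^1=1 (0,0):0^0=0 -> mex({0, 1}) = 2
G(6) = mex({1}) = 0
G(7) = mex({0, 1, 2}) = 3
G(8) = mex({0, 1, 2}) = 3
G(9) = mex({0, 2}) = 1
G(10) = mex({0, 2, 3}) = 1
G(11) = mex({0, 3}) = 1
G(12) = mex({1, 3}) = 0
G(13) = mex({0, 1, 2, 3}) = 4
G(14) = mex({0, 1, 2}) = 3
G(15) = mex({0, 1, 2}) = 3
Therefore G(15) = 3.

3


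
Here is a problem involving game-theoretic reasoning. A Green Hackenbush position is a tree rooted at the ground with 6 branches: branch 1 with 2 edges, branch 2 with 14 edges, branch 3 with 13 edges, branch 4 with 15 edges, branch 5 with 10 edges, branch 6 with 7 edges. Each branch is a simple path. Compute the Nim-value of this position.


The tree has 6 branches from the ground vertex.
In Green Hackenbush, the Nim-value of a simple path of length k is k.
Branch 1: length 2, Nim-value = 2
Branch 2: length 14, Nim-value = 14
Branch 3: length 13, Nim-value = 13
Branch 4: length 15, Nim-value = 15
Branch 5: length 10, Nim-value = 10
Branch 6: length 7, Nim-value = 7
Total Nim-value = XOR of all branch values:
0 XOR 2 = 2
2 XOR 14 = 12
12 XOR 13 = 1
1 XOR 15 = 14
14 XOR 10 = 4
4 XOR 7 = 3
Nim-value of the tree = 3

3


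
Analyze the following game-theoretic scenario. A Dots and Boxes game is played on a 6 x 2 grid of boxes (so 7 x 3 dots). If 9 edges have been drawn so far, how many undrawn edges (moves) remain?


Grid: 6 x 2 boxes, i.e. 7 rows and 3 columns of dots.
Horizontal edges: (rows + 1) * cols = 7 * 2 = 14
Vertical edges: rows * (cols + 1) = 6 * 3 = 18
Total edges: 14 + 18 = 32
Edges drawn: 9
Remaining: 32 - 9 = 23

23


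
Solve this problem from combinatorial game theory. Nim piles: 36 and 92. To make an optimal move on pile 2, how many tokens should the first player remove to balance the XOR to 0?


Piles: 36 and 92
Current XOR: 36 XOR 92 = 120 (non-zero, so this is an N-position).
To make the XOR zero, we need to find a move that balances the piles.
For pile 2 (size 92): target = 92 XOR 120 = 36
We reduce pile 2 from 92 to 36.
Tokens removed: 92 - 36 = 56
Verification: 36 XOR 36 = 0

56


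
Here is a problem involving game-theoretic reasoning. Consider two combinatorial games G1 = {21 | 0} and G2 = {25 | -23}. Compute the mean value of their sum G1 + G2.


G1 = {21 | 0}, G2 = {25 | -23}
Each is a switch {a | b} with numbers a > b; its mean value is (a + b)/2, and mean value is additive over game sums: m(G1 + G2) = m(G1) + m(G2).
Mean of G1 = (21 + (0))/2 = 21/2 = 21/2
Mean of G2 = (25 + (-23))/2 = 2/2 = 1
Mean of G1 + G2 = 21/2 + 1 = 23/2

23/2


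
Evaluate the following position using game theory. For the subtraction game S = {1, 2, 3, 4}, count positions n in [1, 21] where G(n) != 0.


Subtraction set S = {1, 2, 3, 4}, so G(n) = n mod 5.
G(n) = 0 when n is a multiple of 5.
Multiples of 5 in [1, 21]: 4
N-positions (nonzero Grundy) = 21 - 4 = 17

17


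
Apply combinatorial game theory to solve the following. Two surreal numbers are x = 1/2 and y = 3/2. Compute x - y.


x = 1/2, y = 3/2
Converting to common denominator: 2
x = 1/2, y = 3/2
x - y = 1/2 - 3/2 = -1

-1


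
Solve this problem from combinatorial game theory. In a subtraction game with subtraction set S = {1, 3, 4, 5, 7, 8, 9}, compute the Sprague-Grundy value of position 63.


The subtraction set is S = {1, 3, 4, 5, 7, 8, 9}.
G(k) = mex{ G(k - s) : s in S, s <= k }. We compute iteratively: G(0) = 0.
G(1) = mex({0}) = 1
G(2) = mex({1}) = 0
G(3) = mex({0}) = 1
G(4) = mex({0, 1}) = 2
G(5) = mex({0, 1, 2}) = 3
G(6) = mex({0, 1, 3}) = 2
G(7) = mex({0, 1, 2}) = 3
G(8) = mex({0, 1, 2, 3}) = 4
G(9) = mex({0, 1, 2, 3, 4}) = 5
G(10) = mex({0, 1, 2, 3, 5}) = 4
G(11) = mex({0, 1, 2, 3, 4}) = 5
G(12) = mex({1, 2, 3, 4, 5}) = 0
G(13) = mex({0, 2, 3, 4, 5}) = 1
G(14) = mex({1, 2, 3, 4, 5}) = 0
G(15) = mex({0, 2, 3, 4, 5}) = 1
G(16) = mex({0, 1, 3, 4, 5}) = 2
G(17) = mex({0, 1, 2, 4, 5}) = 3
G(18) = mex({0, 1, 3, 4, 5}) = 2
G(19) = mex({0, 1, 2, 4, 5}) = 3
G(20) = mex({0, 1, 2, 3, 5}) = 4
Observe that G(12)..G(20) = 0, 1, 0, 1, 2, 3, 2, 3, 4 repeats G(0)..G(8) = 0, 1, 0, 1, 2, 3, 2, 3, 4.
For k >= max(S) = 9, G(k) is determined by the previous 9 values G(k-9)..G(k-1); a window of 9 consecutive values has recurred shifted by 12, so by induction G(k + 12) = G(k) for all k >= 0: the sequence is periodic from the start with period 12.
One period: G(0..11) = 0, 1, 0, 1, 2, 3, 2, 3, 4, 5, 4, 5.
63 mod 12 = 3, so G(63) = G(3) = 1.

1


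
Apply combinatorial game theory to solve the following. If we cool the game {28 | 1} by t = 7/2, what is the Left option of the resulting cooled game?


Original game: {28 | 1} (a switch {a | b} with a > b).
Cooling by t (for t below the temperature (a - b)/2 = 27/2) taxes each move by t: {a | b} cooled by t is {a - t | b + t}.
Cooling amount: t = 7/2
Cooled Left option: 28 - 7/2 = 49/2
Cooled Right option: 1 + 7/2 = 9/2
Cooled game: {49/2 | 9/2}
Left option = 49/2

49/2


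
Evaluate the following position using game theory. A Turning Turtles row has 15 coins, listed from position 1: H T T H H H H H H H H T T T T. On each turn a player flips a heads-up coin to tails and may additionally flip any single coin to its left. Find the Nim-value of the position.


Coins: H T T H H H H H H H H T T T T
Key fact: a single head at position k behaves exactly like a Nim heap of size k (turning it to T and optionally flipping a coin at j < k corresponds to moving the heap from k to j, or to 0), and heads combine as a disjunctive sum (two heads at the same place would cancel, matching j XOR j = 0). So the Nim-value is the XOR of the 1-indexed positions of the heads.
Face-up positions (1-indexed): [1, 4, 5, 6, 7, 8, 9, 10, 11]
XOR 0 with 1: 0 XOR 1 = 1
XOR 1 with 4: 1 XOR 4 = 5
XOR 5 with 5: 5 XOR 5 = 0
XOR 0 with 6: 0 XOR 6 = 6
XOR 6 with 7: 6 XOR 7 = 1
XOR 1 with 8: 1 XOR 8 = 9
XOR 9 with 9: 9 XOR 9 = 0
XOR 0 with 10: 0 XOR 10 = 10
XOR 10 with 11: 10 XOR 11 = 1
Nim-value = 1

1


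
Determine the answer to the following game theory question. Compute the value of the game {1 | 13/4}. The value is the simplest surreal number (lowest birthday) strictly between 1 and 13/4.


Left options: {1}, max = 1
Right options: {13/4}, min = 13/4
All options are numbers and max(Left) < min(Right), so by the simplicity theorem the value is the simplest (earliest-born) number strictly between 1 and 13/4.
Integers 2 through 3 all lie strictly between 1 and 13/4.
Among integers, the simplest (lowest birthday = smallest |n|; 0 is born on day 0, +-n on day n) is 2.
No non-integer in the interval can be simpler: if x is a non-integer in the interval, then floor(x) or ceil(x) also lies in the interval (the interval contains an integer), and both are proper prefixes of x's sign expansion, i.e. born earlier. So the game value is 2.
Game value = 2

2


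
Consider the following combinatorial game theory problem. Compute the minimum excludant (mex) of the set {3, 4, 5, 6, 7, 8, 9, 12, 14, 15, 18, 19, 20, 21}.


Set = {3, 4, 5, 6, 7, 8, 9, 12, 14, 15, 18, 19, 20, 21}
0 is NOT in the set. This is the mex.
mex = 0

0


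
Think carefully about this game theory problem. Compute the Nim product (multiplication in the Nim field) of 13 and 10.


Nim multiplication is bilinear over XOR: (u XOR v) * w = (u*w) XOR (v*w).
So we split each operand into its bit components and XOR the pairwise Nim products.
13 = 1 + 4 + 8 (as XOR of powers of 2).
10 = 2 + 8 (as XOR of powers of 2).
Using the standard Nim-product table on single bits:
  2*2 = 3,   2*4 = 8,   2*8 = 12,
  4*4 = 6,   4*8 = 11,  8*8 = 13,
and  1*x = x (identity), k*l = l*k (commutative).
Pairwise Nim products:
  1 * 2 = 2
  1 * 8 = 8
  4 * 2 = 8
  4 * 8 = 11
  8 * 2 = 12
  8 * 8 = 13
XOR them: 2 XOR 8 XOR 8 XOR 11 XOR 12 XOR 13 = 8.
Result: 13 * 10 = 8 (in Nim).

8


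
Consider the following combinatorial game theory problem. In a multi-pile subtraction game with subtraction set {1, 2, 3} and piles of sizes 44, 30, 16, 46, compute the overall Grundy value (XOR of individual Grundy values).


Subtraction set: {1, 2, 3}
For this subtraction set, G(n) = n mod 4 (period = max + 1 = 4).
Pile 1 (size 44): G(44) = 44 mod 4 = 0
Pile 2 (size 30): G(30) = 30 mod 4 = 2
Pile 3 (size 16): G(16) = 16 mod 4 = 0
Pile 4 (size 46): G(46) = 46 mod 4 = 2
Total Grundy value = XOR of all: 0 XOR 2 XOR 0 XOR 2 = 0

0


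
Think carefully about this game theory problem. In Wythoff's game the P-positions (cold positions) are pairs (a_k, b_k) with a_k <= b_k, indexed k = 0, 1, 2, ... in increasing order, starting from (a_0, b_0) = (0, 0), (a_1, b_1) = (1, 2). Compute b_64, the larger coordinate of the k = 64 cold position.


By Wythoff's theorem, a_k = floor(k * phi) and b_k = floor(k * phi^2) = a_k + k, where phi = (1 + sqrt(5))/2 is the golden ratio.
phi = (1 + sqrt(5))/2 = 1.618034
phi^2 = phi + 1 = 2.618034
k = 64
k * phi^2 = 64 * 2.618034 = 167.554175
b_64 = floor(k * phi^2) = 167 (check: a_64 + k = 103 + 64 = 167)

167


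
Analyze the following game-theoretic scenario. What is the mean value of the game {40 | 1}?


Game = {40 | 1}, a switch {a | b} with numbers a > b.
Its thermograph has left wall a - t and right wall b + t, which meet at t = (a - b)/2, where both equal (a + b)/2. So the mast (mean value) is at (a + b)/2.
Mean = (40 + (1))/2 = 41/2 = 41/2

41/2


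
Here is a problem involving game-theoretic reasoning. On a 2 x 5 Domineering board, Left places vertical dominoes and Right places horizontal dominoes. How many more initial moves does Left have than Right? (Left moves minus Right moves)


Board is 2 x 5 (rows x cols).
Left (vertical) placements: (rows-1) * cols = 1 * 5 = 5
Right (horizontal) placements: rows * (cols-1) = 2 * 4 = 8
Advantage = Left - Right = 5 - 8 = -3

-3


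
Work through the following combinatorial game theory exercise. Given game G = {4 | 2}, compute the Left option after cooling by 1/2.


Original game: {4 | 2} (a switch {a | b} with a > b).
Cooling by t (for t below the temperature (a - b)/2 = 1) taxes each move by t: {a | b} cooled by t is {a - t | b + t}.
Cooling amount: t = 1/2
Cooled Left option: 4 - 1/2 = 7/2
Cooled Right option: 2 + 1/2 = 5/2
Cooled game: {7/2 | 5/2}
Left option = 7/2

7/2


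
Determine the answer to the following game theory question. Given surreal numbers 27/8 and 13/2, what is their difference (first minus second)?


x = 27/8, y = 13/2
Converting to common denominator: 8
x = 27/8, y = 52/8
x - y = 27/8 - 13/2 = -25/8

-25/8


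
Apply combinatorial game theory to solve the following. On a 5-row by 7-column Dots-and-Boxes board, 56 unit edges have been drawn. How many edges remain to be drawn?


Grid: 5 x 7 boxes, i.e. 6 rows and 8 columns of dots.
Horizontal edges: (rows + 1) * cols = 6 * 7 = 42
Vertical edges: rows * (cols + 1) = 5 * 8 = 40
Total edges: 42 + 40 = 82
Edges drawn: 56
Remaining: 82 - 56 = 26

26


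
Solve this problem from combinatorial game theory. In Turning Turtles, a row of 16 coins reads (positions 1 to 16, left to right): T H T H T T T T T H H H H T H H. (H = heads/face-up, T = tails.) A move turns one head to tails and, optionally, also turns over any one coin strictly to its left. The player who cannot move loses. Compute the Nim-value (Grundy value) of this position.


Coins: T H T H T T T T T H H H H T H H
Key fact: a single head at position k behaves exactly like a Nim heap of size k (turning it to T and optionally flipping a coin at j < k corresponds to moving the heap from k to j, or to 0), and heads combine as a disjunctive sum (two heads at the same place would cancel, matching j XOR j = 0). So the Nim-value is the XOR of the 1-indexed positions of the heads.
Face-up positions (1-indexed): [2, 4, 10, 11, 12, 13, 15, 16]
XOR 0 with 2: 0 XOR 2 = 2
XOR 2 with 4: 2 XOR 4 = 6
XOR 6 with 10: 6 XOR 10 = 12
XOR 12 with 11: 12 XOR 11 = 7
XOR 7 with 12: 7 XOR 12 = 11
XOR 11 with 13: 11 XOR 13 = 6
XOR 6 with 15: 6 XOR 15 = 9
XOR 9 with 16: 9 XOR 16 = 25
Nim-value = 25

25


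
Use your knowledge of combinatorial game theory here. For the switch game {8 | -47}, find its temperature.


The game is {8 | -47}, a switch {a | b} with numbers a > b.
Cooling {a | b} by t gives {a - t | b + t}, which stops being hot when a - t = b + t, i.e. at t = (a - b)/2. So the temperature of a switch is (a - b)/2.
Temperature = (Left option - Right option) / 2
= (8 - (-47)) / 2
= 55 / 2
= 55/2

55/2


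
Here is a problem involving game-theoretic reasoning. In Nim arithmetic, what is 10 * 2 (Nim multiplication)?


Nim multiplication is bilinear over XOR: (u XOR v) * w = (u*w) XOR (v*w).
So we split each operand into its bit components and XOR the pairwise Nim products.
10 = 2 + 8 (as XOR of powers of 2).
2 = 2 (as XOR of powers of 2).
Using the standard Nim-product table on single bits:
  2*2 = 3,   2*4 = 8,   2*8 = 12,
  4*4 = 6,   4*8 = 11,  8*8 = 13,
and  1*x = x (identity), k*l = l*k (commutative).
Pairwise Nim products:
  2 * 2 = 3
  8 * 2 = 12
XOR them: 3 XOR 12 = 15.
Result: 10 * 2 = 15 (in Nim).

15


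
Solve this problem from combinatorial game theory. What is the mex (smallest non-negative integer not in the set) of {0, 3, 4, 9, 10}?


Set = {0, 3, 4, 9, 10}
0 is in the set.
1 is NOT in the set. This is the mex.
mex = 1

1


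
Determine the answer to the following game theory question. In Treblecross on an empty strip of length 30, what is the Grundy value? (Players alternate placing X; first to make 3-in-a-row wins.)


Treblecross: place X on empty cells; 3-in-a-row wins.
Playing within two cells of an existing X lets the opponent win at once, so sensible play treats the cells i-2..i+2 around each X as dead. The player left with no safe cell loses, so this is a normal-play take-away game on strips of safe cells.
Placing X at cell i (0-indexed) of a strip of k safe cells leaves independent strips of sizes max(0, i-2) and max(0, k-i-3). Hence G(k) = mex{ G(max(0,i-2)) XOR G(max(0,k-i-3)) : 0 <= i < k }, with G(0) = 0.
G(1): splits (0,0):0^0=0 -> mex({0}) = 1
G(2): splits (0,0):0^0=0 -> mex({0}) = 1
G(3): splits (0,0):0^0=0 -> mex({0}) = 1
G(4): splits (0,1):0^1=1 (0,0):0^0=0 -> mex({0, 1}) = 2
G(5): splits (0,2):0^1=1 (0,1):0^1=1 (0,0):0^0=0 -> mex({0, 1}) = 2
G(6) = mex({1}) = 0
G(7) = mex({0, 1, 2}) = 3
G(8) = mex({0, 1, 2}) = 3
G(9) = mex({0, 2}) = 1
G(10) = mex({0, 2, 3}) = 1
G(11) = mex({0, 3}) = 1
G(12) = mex({1, 3}) = 0
G(13) = mex({0, 1, 2, 3}) = 4
G(14) = mex({0, 1, 2}) = 3
G(15) = mex({0, 1, 2}) = 3
G(16) = mex({0, 1, 2, 4}) = 3
G(17) = mex({0, 1, 3, 4}) = 2
G(18) = mex({0, 1, 3, 4}) = 2
G(19) = mex({0, 1, 3, 5}) = 2
G(20) = mex({0, 1, 2, 3, 5}) = 4
G(21) = mex({0, 1, 2, 3, 5}) = 4
G(22) = mex({1, 2, 6}) = 0
G(23) = mex({0, 1, 2, 3, 4, 6}) = 5
G(24) = mex({0, 1, 2, 3, 4}) = 5
G(25) = mex({0, 1, 3, 4, 7}) = 2
G(26) = mex({0, 1, 3, 4, 5, 7}) = 2
G(27) = mex({0, 1, 3, 5}) = 2
G(28) = mex({0, 1, 2, 5}) = 3
G(29) = mex({0, 1, 2, 4, 5, 6}) = 3
G(30) = mex({1, 2, 4, 6}) = 0
Therefore G(30) = 0.

0


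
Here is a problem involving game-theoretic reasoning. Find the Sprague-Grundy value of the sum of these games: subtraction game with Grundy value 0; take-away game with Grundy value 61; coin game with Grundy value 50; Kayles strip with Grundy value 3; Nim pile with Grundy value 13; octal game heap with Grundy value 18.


By the Sprague-Grundy theorem, the Grundy value of a sum of games is the XOR of individual Grundy values.
subtraction game: Grundy value = 0. Running XOR: 0 XOR 0 = 0
take-away game: Grundy value = 61. Running XOR: 0 XOR 61 = 61
coin game: Grundy value = 50. Running XOR: 61 XOR 50 = 15
Kayles strip: Grundy value = 3. Running XOR: 15 XOR 3 = 12
Nim pile: Grundy value = 13. Running XOR: 12 XOR 13 = 1
octal game heap: Grundy value = 18. Running XOR: 1 XOR 18 = 19
The combined Grundy value is 19.

19


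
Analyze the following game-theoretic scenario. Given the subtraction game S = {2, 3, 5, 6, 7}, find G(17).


The subtraction set is S = {2, 3, 5, 6, 7}.
G(k) = mex{ G(k - s) : s in S, s <= k }. We compute iteratively: G(0) = 0.
G(1) = mex({}) = 0
G(2) = mex({0}) = 1
G(3) = mex({0}) = 1
G(4) = mex({0, 1}) = 2
G(5) = mex({0, 1}) = 2
G(6) = mex({0, 1, 2}) = 3
G(7) = mex({0, 1, 2}) = 3
G(8) = mex({0, 1, 2, 3}) = 4
G(9) = mex({1, 2, 3}) = 0
G(10) = mex({1, 2, 3, 4}) = 0
G(11) = mex({0, 2, 3, 4}) = 1
G(12) = mex({0, 2, 3}) = 1
G(13) = mex({0, 1, 3, 4}) = 2
G(14) = mex({0, 1, 3, 4}) = 2
G(15) = mex({0, 1, 2, 4}) = 3
Observe that G(9)..G(15) = 0, 0, 1, 1, 2, 2, 3 repeats G(0)..G(6) = 0, 0, 1, 1, 2, 2, 3.
For k >= max(S) = 7, G(k) is determined by the previous 7 values G(k-7)..G(k-1); a window of 7 consecutive values has recurred shifted by 9, so by induction G(k + 9) = G(k) for all k >= 0: the sequence is periodic from the start with period 9.
One period: G(0..8) = 0, 0, 1, 1, 2, 2, 3, 3, 4.
17 mod 9 = 8, so G(17) = G(8) = 4.

4


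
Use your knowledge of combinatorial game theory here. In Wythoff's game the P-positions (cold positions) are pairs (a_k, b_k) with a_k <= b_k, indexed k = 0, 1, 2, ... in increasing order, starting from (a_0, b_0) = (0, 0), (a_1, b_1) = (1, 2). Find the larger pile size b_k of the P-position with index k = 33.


By Wythoff's theorem, a_k = floor(k * phi) and b_k = floor(k * phi^2) = a_k + k, where phi = (1 + sqrt(5))/2 is the golden ratio.
phi = (1 + sqrt(5))/2 = 1.618034
phi^2 = phi + 1 = 2.618034
k = 33
k * phi^2 = 33 * 2.618034 = 86.395122
b_33 = floor(k * phi^2) = 86 (check: a_33 + k = 53 + 33 = 86)

86


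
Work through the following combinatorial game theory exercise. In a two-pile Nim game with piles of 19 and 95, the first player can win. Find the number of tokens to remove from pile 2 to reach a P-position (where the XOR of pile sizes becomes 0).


Piles: 19 and 95
Current XOR: 19 XOR 95 = 76 (non-zero, so this is an N-position).
To make the XOR zero, we need to find a move that balances the piles.
For pile 2 (size 95): target = 95 XOR 76 = 19
We reduce pile 2 from 95 to 19.
Tokens removed: 95 - 19 = 76
Verification: 19 XOR 19 = 0

76


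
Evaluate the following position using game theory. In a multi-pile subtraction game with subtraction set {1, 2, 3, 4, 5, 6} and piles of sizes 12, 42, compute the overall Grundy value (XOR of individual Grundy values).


Subtraction set: {1, 2, 3, 4, 5, 6}
For this subtraction set, G(n) = n mod 7 (period = max + 1 = 7).
Pile 1 (size 12): G(12) = 12 mod 7 = 5
Pile 2 (size 42): G(42) = 42 mod 7 = 0
Total Grundy value = XOR of all: 5 XOR 0 = 5

5


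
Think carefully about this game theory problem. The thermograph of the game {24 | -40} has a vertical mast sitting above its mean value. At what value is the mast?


Game = {24 | -40}, a switch {a | b} with numbers a > b.
Its thermograph has left wall a - t and right wall b + t, which meet at t = (a - b)/2, where both equal (a + b)/2. So the mast (mean value) is at (a + b)/2.
Mean = (24 + (-40))/2 = -16/2 = -8

-8


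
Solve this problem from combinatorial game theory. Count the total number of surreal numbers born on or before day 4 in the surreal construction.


Day 0: {|} = 0 is born. Count = 1.
Day n: the number of surreal numbers born by day n is 2^(n+1) - 1.
By day 0: 2^1 - 1 = 1
By day 1: 2^2 - 1 = 3
By day 2: 2^3 - 1 = 7
By day 3: 2^4 - 1 = 15
By day 4: 2^5 - 1 = 31
By day 4: 31 surreal numbers.

31
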